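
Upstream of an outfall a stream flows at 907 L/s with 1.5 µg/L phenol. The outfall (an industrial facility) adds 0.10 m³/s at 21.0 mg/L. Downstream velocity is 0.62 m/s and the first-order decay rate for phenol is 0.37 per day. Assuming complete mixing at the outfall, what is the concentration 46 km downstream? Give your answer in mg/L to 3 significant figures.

907 L/s = 0.907 m³/s.
1.5 µg/L = 0.0015 mg/L.
After complete mixing, C₀ = (0.1·21 + 0.907·0.0015) / 1.007 = 2.087 mg/L.
Travel time t = 4.6e+04 m / 0.62 m/s = 7.419e+04 s = 0.8587 d.
C = 2.087·exp(−0.37·0.8587) = 2.087·0.7278 = 1.519 mg/L.

1.52 mg/L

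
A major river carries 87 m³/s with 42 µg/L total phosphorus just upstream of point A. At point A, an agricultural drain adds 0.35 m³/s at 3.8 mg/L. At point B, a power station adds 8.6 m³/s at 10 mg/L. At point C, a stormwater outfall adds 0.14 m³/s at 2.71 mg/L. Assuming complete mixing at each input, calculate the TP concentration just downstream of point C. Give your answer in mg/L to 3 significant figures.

0.951 mg/L

42 µg/L = 0.042 mg/L.
After input A: C = (87·0.042 + 0.35·3.8) / 87.35 = 0.05706 mg/L.
After input B: C = (87.35·0.05706 + 8.6·10) / 95.95 = 0.9482 mg/L.
After input C: C = (95.95·0.9482 + 0.14·2.71) / 96.09 = 0.9508 mg/L.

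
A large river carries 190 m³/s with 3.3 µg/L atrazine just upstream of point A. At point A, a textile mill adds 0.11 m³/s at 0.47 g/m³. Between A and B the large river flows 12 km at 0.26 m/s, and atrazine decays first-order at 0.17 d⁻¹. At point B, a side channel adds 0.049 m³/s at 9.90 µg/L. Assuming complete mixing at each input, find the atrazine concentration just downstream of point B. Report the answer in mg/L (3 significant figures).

0.00326 mg/L

3.3 µg/L = 0.0033 mg/L.
After input A: C = (190·0.0033 + 0.11·0.47) / 190.1 = 0.00357 mg/L.
Over the 12 km reach to input B (t = 4.615e+04 s = 0.5342 d), decay gives C = 0.00357·exp(−0.17·0.5342) = 0.00326 mg/L.
9.90 µg/L = 0.0099 mg/L.
After input B: C = (190.1·0.00326 + 0.049·0.0099) / 190.2 = 0.003262 mg/L.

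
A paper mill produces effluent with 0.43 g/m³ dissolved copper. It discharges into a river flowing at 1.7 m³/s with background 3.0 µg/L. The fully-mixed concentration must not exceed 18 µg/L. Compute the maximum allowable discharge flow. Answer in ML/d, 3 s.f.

3.0 µg/L = 0.003 mg/L.
18 µg/L = 0.018 mg/L.
Mass balance at complete mixing: C_std·(Q_w + Q_r) = Q_w·C_e + Q_r·C_b.
Rearranging, Q_w = Q_r·(C_std − C_b)/(C_e − C_std) = 1.7·(0.018 − 0.003) / (0.43 − 0.018) = 0.06189 m³/s.
= 5.348 ML/d.

5.35 ML/d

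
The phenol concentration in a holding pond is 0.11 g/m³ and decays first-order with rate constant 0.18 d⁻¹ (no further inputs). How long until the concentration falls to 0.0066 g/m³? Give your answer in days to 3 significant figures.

t = ln(C₀/C)/k = ln(0.11/0.0066)/0.18 = 2.813/0.18 = 15.63 d.

15.6 d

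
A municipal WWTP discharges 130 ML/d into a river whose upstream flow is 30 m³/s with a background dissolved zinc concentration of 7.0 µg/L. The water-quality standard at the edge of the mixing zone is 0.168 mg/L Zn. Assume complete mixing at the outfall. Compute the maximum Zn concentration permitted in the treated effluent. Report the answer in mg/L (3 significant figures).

130 ML/d = 1.505 m³/s.
7.0 µg/L = 0.007 mg/L.
Mass balance: 0.168·31.5 = 1.505·Cₑ + 30·0.007.
Cₑ = (5.293 − 0.21) / 1.505 = 3.378 mg/L.

3.38 mg/L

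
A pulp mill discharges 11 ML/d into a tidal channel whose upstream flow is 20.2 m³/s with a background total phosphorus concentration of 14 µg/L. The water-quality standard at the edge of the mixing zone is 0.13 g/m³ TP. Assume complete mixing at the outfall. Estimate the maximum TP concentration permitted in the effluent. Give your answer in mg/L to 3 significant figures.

18.5 mg/L

11 ML/d = 0.1273 m³/s.
14 µg/L = 0.014 mg/L.
Mass balance: 0.13·20.33 = 0.1273·Cₑ + 20.2·0.014.
Cₑ = (2.643 − 0.2828) / 0.1273 = 18.53 mg/L.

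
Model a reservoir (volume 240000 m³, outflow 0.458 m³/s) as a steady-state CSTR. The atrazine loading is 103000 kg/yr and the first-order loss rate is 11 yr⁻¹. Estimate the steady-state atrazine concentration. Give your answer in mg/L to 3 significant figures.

6.03 mg/L

Outflow Q = 0.458 m³/s × 3.156e+07 s/yr = 1.445e+07 m³/yr.
Steady-state CSTR mass balance: W = Q·C + k·V·C, so C = W/(Q + kV).
Q + kV = 1.445e+07 + 11·240000 = 1.709e+07 m³/yr.
C = 103000/1.709e+07 = 0.006026 kg/m³ = 6.026 mg/L.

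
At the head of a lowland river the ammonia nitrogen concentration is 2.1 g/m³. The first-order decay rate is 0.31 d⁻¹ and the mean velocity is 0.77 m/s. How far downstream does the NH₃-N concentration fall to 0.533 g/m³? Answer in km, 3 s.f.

294 km

From C = C₀·e^(−kt), t = ln(C₀/C)/k = ln(2.1/0.533)/0.31 = 1.371/0.31 = 4.423 d.
Distance = v·t = 0.77 m/s × 3.822e+05 s = 2.943e+05 m = 294.3 km.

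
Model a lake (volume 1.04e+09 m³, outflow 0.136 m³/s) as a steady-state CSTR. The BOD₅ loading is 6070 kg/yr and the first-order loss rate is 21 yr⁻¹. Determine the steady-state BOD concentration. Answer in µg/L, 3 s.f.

Outflow Q = 0.136 m³/s × 3.156e+07 s/yr = 4.292e+06 m³/yr.
Steady-state CSTR mass balance: W = Q·C + k·V·C, so C = W/(Q + kV).
Q + kV = 4.292e+06 + 21·1.04e+09 = 2.184e+10 m³/yr.
C = 6070/2.184e+10 = 2.779e-07 kg/m³ = 0.0002779 mg/L = 0.2779 µg/L.

0.278 µg/L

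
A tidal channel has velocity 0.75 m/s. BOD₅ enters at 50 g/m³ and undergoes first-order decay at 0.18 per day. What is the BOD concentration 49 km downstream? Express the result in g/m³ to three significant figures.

Travel time t = 49 km / 0.75 m/s = 4.9e+04/0.75 = 6.533e+04 s = 0.7562 d.
First-order decay: C = 50·exp(−0.18·0.7562) = 50·0.8727 = 43.64 g/m³.

43.6 g/m³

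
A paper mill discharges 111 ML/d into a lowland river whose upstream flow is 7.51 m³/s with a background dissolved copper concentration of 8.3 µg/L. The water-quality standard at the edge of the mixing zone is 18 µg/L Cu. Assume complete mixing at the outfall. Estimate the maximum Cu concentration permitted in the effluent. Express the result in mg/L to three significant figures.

0.0747 mg/L

111 ML/d = 1.285 m³/s.
8.3 µg/L = 0.0083 mg/L.
18 µg/L = 0.018 mg/L.
Mass balance: 0.018·8.795 = 1.285·Cₑ + 7.51·0.0083.
Cₑ = (0.1583 − 0.06233) / 1.285 = 0.0747 mg/L.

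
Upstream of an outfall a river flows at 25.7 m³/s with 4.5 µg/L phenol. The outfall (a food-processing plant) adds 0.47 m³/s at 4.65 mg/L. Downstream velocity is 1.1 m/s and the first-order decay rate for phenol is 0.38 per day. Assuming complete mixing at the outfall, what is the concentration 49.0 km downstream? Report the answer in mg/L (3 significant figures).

4.5 µg/L = 0.0045 mg/L.
After complete mixing, C₀ = (0.47·4.65 + 25.7·0.0045) / 26.17 = 0.08793 mg/L.
Travel time t = 4.9e+04 m / 1.1 m/s = 4.455e+04 s = 0.5156 d.
C = 0.08793·exp(−0.38·0.5156) = 0.08793·0.8221 = 0.07229 mg/L.

0.0723 mg/L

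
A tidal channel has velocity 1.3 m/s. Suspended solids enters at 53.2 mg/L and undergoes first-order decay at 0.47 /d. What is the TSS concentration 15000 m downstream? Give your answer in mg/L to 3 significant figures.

50.0 mg/L

Travel time t = 15000 m / 1.3 m/s = 1.5e+04/1.3 = 1.154e+04 s = 0.1335 d.
First-order decay: C = 53.2·exp(−0.47·0.1335) = 53.2·0.9392 = 49.96 mg/L.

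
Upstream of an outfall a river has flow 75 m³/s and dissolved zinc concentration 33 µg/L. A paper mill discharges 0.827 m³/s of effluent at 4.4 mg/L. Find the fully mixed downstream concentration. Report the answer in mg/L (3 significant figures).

0.0806 mg/L

33 µg/L = 0.033 mg/L.
Flow-weighted mixing gives C = (0.827·4.4 + 75·0.033) / (0.827 + 75) = 6.114/75.83 = 0.08063 mg/L.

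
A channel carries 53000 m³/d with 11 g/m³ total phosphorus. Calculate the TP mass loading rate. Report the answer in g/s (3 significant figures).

53000 m³/d = 0.6134 m³/s.
Mass flux = Q·C = 0.6134 m³/s × 11 g/m³ = 6.748 g/s.

6.75 g/s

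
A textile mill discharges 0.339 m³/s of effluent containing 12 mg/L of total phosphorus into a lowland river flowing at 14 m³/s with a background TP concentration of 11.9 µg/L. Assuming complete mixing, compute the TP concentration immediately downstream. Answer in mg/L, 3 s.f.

11.9 µg/L = 0.0119 mg/L.
Conservation of mass across the mixing zone: C = (0.339·12 + 14·0.0119) / (0.339 + 14) = 4.235/14.34 = 0.2953 mg/L.

0.295 mg/L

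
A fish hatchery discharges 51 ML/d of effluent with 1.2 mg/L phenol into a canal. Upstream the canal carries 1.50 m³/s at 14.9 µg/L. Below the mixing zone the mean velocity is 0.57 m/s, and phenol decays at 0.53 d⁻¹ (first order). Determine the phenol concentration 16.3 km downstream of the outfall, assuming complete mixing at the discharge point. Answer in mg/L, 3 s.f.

51 ML/d = 0.5903 m³/s.
14.9 µg/L = 0.0149 mg/L.
After complete mixing, C₀ = (0.5903·1.2 + 1.5·0.0149) / 2.09 = 0.3496 mg/L.
Travel time t = 1.63e+04 m / 0.57 m/s = 2.86e+04 s = 0.331 d.
C = 0.3496·exp(−0.53·0.331) = 0.3496·0.8391 = 0.2933 mg/L.

0.293 mg/L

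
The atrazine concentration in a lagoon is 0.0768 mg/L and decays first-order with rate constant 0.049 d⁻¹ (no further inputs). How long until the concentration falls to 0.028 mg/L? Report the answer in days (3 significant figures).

t = ln(C₀/C)/k = ln(0.0768/0.028)/0.049 = 1.009/0.049 = 20.59 d.

20.6 d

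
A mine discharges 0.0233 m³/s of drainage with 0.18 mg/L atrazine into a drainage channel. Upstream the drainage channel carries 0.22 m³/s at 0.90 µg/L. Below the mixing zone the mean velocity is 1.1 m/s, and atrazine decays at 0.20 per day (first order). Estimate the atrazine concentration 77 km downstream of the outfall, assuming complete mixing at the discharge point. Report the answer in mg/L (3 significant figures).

0.90 µg/L = 0.0009 mg/L.
After complete mixing, C₀ = (0.0233·0.18 + 0.22·0.0009) / 0.2433 = 0.01805 mg/L.
Travel time t = 7.7e+04 m / 1.1 m/s = 7e+04 s = 0.8102 d.
C = 0.01805·exp(−0.20·0.8102) = 0.01805·0.8504 = 0.01535 mg/L.

0.0154 mg/L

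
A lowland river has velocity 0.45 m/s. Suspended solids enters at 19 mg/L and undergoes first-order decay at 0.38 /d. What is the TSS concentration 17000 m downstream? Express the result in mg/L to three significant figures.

Travel time t = 17000 m / 0.45 m/s = 1.7e+04/0.45 = 3.778e+04 s = 0.4372 d.
First-order decay: C = 19·exp(−0.38·0.4372) = 19·0.8469 = 16.09 mg/L.

16.1 mg/L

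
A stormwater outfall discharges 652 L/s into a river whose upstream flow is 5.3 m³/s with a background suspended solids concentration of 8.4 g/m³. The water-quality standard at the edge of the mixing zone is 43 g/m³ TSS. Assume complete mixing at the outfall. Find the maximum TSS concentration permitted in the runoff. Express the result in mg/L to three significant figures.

324 mg/L

652 L/s = 0.652 m³/s.
Mass balance: 43·5.952 = 0.652·Cₑ + 5.3·8.4.
Cₑ = (255.9 − 44.52) / 0.652 = 324.3 mg/L.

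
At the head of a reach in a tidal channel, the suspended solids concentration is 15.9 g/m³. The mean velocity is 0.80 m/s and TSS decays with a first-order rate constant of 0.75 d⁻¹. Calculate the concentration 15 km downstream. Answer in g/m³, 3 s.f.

Travel time t = 15 km / 0.80 m/s = 1.5e+04/0.80 = 1.875e+04 s = 0.217 d.
First-order decay: C = 15.9·exp(−0.75·0.217) = 15.9·0.8498 = 13.51 g/m³.

13.5 g/m³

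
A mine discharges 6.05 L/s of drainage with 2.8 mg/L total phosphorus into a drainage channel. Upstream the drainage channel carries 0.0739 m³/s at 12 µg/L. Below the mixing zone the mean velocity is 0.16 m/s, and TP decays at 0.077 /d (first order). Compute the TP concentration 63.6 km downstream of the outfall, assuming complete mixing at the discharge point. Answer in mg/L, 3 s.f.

6.05 L/s = 0.00605 m³/s.
12 µg/L = 0.012 mg/L.
After complete mixing, C₀ = (0.00605·2.8 + 0.0739·0.012) / 0.07995 = 0.223 mg/L.
Travel time t = 6.36e+04 m / 0.16 m/s = 3.975e+05 s = 4.601 d.
C = 0.223·exp(−0.077·4.601) = 0.223·0.7017 = 0.1565 mg/L.

0.156 mg/L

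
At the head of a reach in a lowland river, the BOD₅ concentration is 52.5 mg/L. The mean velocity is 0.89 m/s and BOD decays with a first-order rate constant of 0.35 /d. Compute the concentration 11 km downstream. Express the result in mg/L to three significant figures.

Travel time t = 11 km / 0.89 m/s = 1.1e+04/0.89 = 1.236e+04 s = 0.1431 d.
First-order decay: C = 52.5·exp(−0.35·0.1431) = 52.5·0.9512 = 49.94 mg/L.

49.9 mg/L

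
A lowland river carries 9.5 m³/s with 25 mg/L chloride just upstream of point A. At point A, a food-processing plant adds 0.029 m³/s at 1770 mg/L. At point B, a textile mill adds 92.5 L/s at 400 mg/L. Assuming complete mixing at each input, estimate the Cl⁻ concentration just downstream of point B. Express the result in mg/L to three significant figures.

33.9 mg/L

After input A: C = (9.5·25 + 0.029·1770) / 9.529 = 30.31 mg/L.
92.5 L/s = 0.0925 m³/s.
After input B: C = (9.529·30.31 + 0.0925·400) / 9.621 = 33.86 mg/L.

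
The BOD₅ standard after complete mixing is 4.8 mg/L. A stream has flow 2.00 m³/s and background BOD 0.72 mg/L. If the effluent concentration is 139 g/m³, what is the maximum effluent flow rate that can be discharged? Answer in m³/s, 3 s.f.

0.0608 m³/s

Mass balance at complete mixing: C_std·(Q_w + Q_r) = Q_w·C_e + Q_r·C_b.
Rearranging, Q_w = Q_r·(C_std − C_b)/(C_e − C_std) = 2.00·(4.8 − 0.72) / (139 − 4.8) = 0.0608 m³/s.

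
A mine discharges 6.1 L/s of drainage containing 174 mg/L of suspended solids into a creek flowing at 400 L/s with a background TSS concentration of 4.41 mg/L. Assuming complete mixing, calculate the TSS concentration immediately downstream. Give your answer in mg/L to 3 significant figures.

6.1 L/s = 0.0061 m³/s.
400 L/s = 0.4 m³/s.
Flow-weighted mixing gives C = (0.0061·174 + 0.4·4.41) / (0.0061 + 0.4) = 2.825/0.4061 = 6.957 mg/L.

6.96 mg/L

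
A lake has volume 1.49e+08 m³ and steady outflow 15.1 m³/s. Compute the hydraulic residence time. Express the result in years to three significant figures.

0.313 yr

Q = 15.1 m³/s × 3.156e+07 s/yr = 4.765e+08 m³/yr.
Hydraulic residence time τ = V/Q = 1.49e+08/4.765e+08 = 0.3127 yr.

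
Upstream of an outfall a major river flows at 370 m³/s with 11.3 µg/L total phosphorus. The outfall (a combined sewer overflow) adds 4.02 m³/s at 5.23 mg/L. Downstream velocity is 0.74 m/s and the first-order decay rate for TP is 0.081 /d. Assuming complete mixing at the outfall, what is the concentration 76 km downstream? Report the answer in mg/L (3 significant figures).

0.0612 mg/L

11.3 µg/L = 0.0113 mg/L.
After complete mixing, C₀ = (4.02·5.23 + 370·0.0113) / 374 = 0.06739 mg/L.
Travel time t = 7.6e+04 m / 0.74 m/s = 1.027e+05 s = 1.189 d.
C = 0.06739·exp(−0.081·1.189) = 0.06739·0.9082 = 0.0612 mg/L.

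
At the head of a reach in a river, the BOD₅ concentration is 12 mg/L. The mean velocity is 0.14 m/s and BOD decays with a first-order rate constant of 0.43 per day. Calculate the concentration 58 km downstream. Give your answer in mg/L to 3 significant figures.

Travel time t = 58 km / 0.14 m/s = 5.8e+04/0.14 = 4.143e+05 s = 4.795 d.
First-order decay: C = 12·exp(−0.43·4.795) = 12·0.1272 = 1.527 mg/L.

1.53 mg/L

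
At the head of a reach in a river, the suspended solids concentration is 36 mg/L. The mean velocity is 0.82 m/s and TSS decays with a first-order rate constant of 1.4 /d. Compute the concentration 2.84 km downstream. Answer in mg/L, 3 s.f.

Travel time t = 2.84 km / 0.82 m/s = 2840/0.82 = 3463 s = 0.04009 d.
First-order decay: C = 36·exp(−1.4·0.04009) = 36·0.9454 = 34.04 mg/L.

34.0 mg/L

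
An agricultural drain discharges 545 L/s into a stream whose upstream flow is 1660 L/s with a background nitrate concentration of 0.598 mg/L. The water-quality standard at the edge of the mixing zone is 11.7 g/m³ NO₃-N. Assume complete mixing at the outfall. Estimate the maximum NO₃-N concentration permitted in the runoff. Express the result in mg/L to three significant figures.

45.5 mg/L

545 L/s = 0.545 m³/s.
1660 L/s = 1.66 m³/s.
Mass balance: 11.7·2.205 = 0.545·Cₑ + 1.66·0.598.
Cₑ = (25.8 − 0.9927) / 0.545 = 45.52 mg/L.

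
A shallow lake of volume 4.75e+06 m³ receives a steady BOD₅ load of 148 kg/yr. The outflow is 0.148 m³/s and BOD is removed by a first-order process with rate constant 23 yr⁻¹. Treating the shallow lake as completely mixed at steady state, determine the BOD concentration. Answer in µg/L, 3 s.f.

1.30 µg/L

Outflow Q = 0.148 m³/s × 3.156e+07 s/yr = 4.671e+06 m³/yr.
Steady-state CSTR mass balance: W = Q·C + k·V·C, so C = W/(Q + kV).
Q + kV = 4.671e+06 + 23·4.75e+06 = 1.139e+08 m³/yr.
C = 148/1.139e+08 = 1.299e-06 kg/m³ = 0.001299 mg/L = 1.299 µg/L.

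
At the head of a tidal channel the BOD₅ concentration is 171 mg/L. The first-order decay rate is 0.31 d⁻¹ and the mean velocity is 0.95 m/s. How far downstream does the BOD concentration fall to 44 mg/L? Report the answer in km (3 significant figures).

359 km

From C = C₀·e^(−kt), t = ln(C₀/C)/k = ln(171/44)/0.31 = 1.357/0.31 = 4.379 d.
Distance = v·t = 0.95 m/s × 3.783e+05 s = 3.594e+05 m = 359.4 km.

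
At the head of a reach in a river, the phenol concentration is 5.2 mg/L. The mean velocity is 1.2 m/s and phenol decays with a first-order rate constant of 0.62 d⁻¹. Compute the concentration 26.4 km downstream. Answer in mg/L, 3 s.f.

Travel time t = 26.4 km / 1.2 m/s = 2.64e+04/1.2 = 2.2e+04 s = 0.2546 d.
First-order decay: C = 5.2·exp(−0.62·0.2546) = 5.2·0.854 = 4.441 mg/L.

4.44 mg/L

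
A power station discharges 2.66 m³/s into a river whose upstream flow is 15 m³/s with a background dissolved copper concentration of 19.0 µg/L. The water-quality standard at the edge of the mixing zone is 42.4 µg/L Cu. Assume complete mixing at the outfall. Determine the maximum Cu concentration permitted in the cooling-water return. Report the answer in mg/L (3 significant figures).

0.174 mg/L

19.0 µg/L = 0.019 mg/L.
42.4 µg/L = 0.0424 mg/L.
Mass balance: 0.0424·17.66 = 2.66·Cₑ + 15·0.019.
Cₑ = (0.7488 − 0.285) / 2.66 = 0.1744 mg/L.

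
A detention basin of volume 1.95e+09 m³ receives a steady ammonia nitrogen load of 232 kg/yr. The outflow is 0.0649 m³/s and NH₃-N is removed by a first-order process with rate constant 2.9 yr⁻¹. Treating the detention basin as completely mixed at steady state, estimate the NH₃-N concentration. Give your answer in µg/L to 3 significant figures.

Outflow Q = 0.0649 m³/s × 3.156e+07 s/yr = 2.048e+06 m³/yr.
Steady-state CSTR mass balance: W = Q·C + k·V·C, so C = W/(Q + kV).
Q + kV = 2.048e+06 + 2.9·1.95e+09 = 5.657e+09 m³/yr.
C = 232/5.657e+09 = 4.101e-08 kg/m³ = 4.101e-05 mg/L = 0.04101 µg/L.

0.0410 µg/L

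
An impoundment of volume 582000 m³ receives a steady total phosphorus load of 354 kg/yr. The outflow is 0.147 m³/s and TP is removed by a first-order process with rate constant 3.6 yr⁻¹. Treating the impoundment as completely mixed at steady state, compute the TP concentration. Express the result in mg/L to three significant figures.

Outflow Q = 0.147 m³/s × 3.156e+07 s/yr = 4.639e+06 m³/yr.
Steady-state CSTR mass balance: W = Q·C + k·V·C, so C = W/(Q + kV).
Q + kV = 4.639e+06 + 3.6·582000 = 6.734e+06 m³/yr.
C = 354/6.734e+06 = 5.257e-05 kg/m³ = 0.05257 mg/L.

0.0526 mg/L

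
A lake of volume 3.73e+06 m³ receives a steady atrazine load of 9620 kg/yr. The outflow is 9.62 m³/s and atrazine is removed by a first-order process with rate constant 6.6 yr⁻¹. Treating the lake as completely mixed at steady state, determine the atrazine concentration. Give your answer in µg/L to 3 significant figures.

29.3 µg/L

Outflow Q = 9.62 m³/s × 3.156e+07 s/yr = 3.036e+08 m³/yr.
Steady-state CSTR mass balance: W = Q·C + k·V·C, so C = W/(Q + kV).
Q + kV = 3.036e+08 + 6.6·3.73e+06 = 3.282e+08 m³/yr.
C = 9620/3.282e+08 = 2.931e-05 kg/m³ = 0.02931 mg/L = 29.31 µg/L.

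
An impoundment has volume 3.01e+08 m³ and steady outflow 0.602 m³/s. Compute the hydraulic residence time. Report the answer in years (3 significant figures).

15.8 yr

Q = 0.602 m³/s × 3.156e+07 s/yr = 1.9e+07 m³/yr.
Hydraulic residence time τ = V/Q = 3.01e+08/1.9e+07 = 15.84 yr.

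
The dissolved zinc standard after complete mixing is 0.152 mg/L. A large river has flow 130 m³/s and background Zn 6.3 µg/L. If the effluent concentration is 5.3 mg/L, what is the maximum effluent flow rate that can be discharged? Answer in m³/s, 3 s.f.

6.3 µg/L = 0.0063 mg/L.
Mass balance at complete mixing: C_std·(Q_w + Q_r) = Q_w·C_e + Q_r·C_b.
Rearranging, Q_w = Q_r·(C_std − C_b)/(C_e − C_std) = 130·(0.152 − 0.0063) / (5.3 − 0.152) = 3.679 m³/s.

3.68 m³/s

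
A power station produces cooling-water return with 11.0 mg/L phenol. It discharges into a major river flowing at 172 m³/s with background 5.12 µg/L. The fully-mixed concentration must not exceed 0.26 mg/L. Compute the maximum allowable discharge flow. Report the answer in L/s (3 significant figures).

5.12 µg/L = 0.00512 mg/L.
Mass balance at complete mixing: C_std·(Q_w + Q_r) = Q_w·C_e + Q_r·C_b.
Rearranging, Q_w = Q_r·(C_std − C_b)/(C_e − C_std) = 172·(0.26 − 0.00512) / (11 − 0.26) = 4.082 m³/s.
= 4082 L/s.

4080 L/s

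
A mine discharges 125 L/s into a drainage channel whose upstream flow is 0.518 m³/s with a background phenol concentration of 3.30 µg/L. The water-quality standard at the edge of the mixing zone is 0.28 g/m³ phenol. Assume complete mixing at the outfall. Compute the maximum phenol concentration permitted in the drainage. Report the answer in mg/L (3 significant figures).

125 L/s = 0.125 m³/s.
3.30 µg/L = 0.0033 mg/L.
Mass balance: 0.28·0.643 = 0.125·Cₑ + 0.518·0.0033.
Cₑ = (0.18 − 0.001709) / 0.125 = 1.427 mg/L.

1.43 mg/L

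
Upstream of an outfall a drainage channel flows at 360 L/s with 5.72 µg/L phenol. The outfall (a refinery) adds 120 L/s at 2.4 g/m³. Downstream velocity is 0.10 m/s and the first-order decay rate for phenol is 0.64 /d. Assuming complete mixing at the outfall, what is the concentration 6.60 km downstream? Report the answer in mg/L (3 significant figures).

120 L/s = 0.12 m³/s.
360 L/s = 0.36 m³/s.
5.72 µg/L = 0.00572 mg/L.
After complete mixing, C₀ = (0.12·2.4 + 0.36·0.00572) / 0.48 = 0.6043 mg/L.
Travel time t = 6600 m / 0.10 m/s = 6.6e+04 s = 0.7639 d.
C = 0.6043·exp(−0.64·0.7639) = 0.6043·0.6133 = 0.3706 mg/L.

0.371 mg/L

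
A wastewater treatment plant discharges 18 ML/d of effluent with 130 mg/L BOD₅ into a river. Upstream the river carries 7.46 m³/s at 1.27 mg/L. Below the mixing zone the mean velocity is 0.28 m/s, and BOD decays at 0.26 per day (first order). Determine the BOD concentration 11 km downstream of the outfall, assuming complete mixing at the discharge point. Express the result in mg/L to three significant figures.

18 ML/d = 0.2083 m³/s.
After complete mixing, C₀ = (0.2083·130 + 7.46·1.27) / 7.668 = 4.767 mg/L.
Travel time t = 1.1e+04 m / 0.28 m/s = 3.929e+04 s = 0.4547 d.
C = 4.767·exp(−0.26·0.4547) = 4.767·0.8885 = 4.236 mg/L.

4.24 mg/L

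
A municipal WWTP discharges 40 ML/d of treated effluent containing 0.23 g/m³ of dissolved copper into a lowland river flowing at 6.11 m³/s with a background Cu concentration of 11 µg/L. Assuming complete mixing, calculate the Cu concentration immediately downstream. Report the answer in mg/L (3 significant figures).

40 ML/d = 0.463 m³/s.
11 µg/L = 0.011 mg/L.
Flow-weighted mixing gives C = (0.463·0.23 + 6.11·0.011) / (0.463 + 6.11) = 0.1737/6.573 = 0.02643 mg/L.

0.0264 mg/L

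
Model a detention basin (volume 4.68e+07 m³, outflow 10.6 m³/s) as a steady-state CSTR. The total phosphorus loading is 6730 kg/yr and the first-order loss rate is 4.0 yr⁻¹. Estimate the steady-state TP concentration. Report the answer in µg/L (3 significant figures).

12.9 µg/L

Outflow Q = 10.6 m³/s × 3.156e+07 s/yr = 3.345e+08 m³/yr.
Steady-state CSTR mass balance: W = Q·C + k·V·C, so C = W/(Q + kV).
Q + kV = 3.345e+08 + 4.0·4.68e+07 = 5.217e+08 m³/yr.
C = 6730/5.217e+08 = 1.29e-05 kg/m³ = 0.0129 mg/L = 12.9 µg/L.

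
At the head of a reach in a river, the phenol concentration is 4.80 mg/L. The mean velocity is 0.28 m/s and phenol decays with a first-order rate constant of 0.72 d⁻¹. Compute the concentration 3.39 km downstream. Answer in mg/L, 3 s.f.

Travel time t = 3.39 km / 0.28 m/s = 3390/0.28 = 1.211e+04 s = 0.1401 d.
First-order decay: C = 4.80·exp(−0.72·0.1401) = 4.80·0.904 = 4.339 mg/L.

4.34 mg/L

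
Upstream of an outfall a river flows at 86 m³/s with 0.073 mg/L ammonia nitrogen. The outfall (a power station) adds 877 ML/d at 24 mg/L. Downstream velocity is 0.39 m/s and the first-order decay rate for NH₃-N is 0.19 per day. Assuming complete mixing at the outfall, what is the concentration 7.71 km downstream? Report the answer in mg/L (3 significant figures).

877 ML/d = 10.15 m³/s.
After complete mixing, C₀ = (10.15·24 + 86·0.073) / 96.15 = 2.599 mg/L.
Travel time t = 7710 m / 0.39 m/s = 1.977e+04 s = 0.2288 d.
C = 2.599·exp(−0.19·0.2288) = 2.599·0.9575 = 2.488 mg/L.

2.49 mg/L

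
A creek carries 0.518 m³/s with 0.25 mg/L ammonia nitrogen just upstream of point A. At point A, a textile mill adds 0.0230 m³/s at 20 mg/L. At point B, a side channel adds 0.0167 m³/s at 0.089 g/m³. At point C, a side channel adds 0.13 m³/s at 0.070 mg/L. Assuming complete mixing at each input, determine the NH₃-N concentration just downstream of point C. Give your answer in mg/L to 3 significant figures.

0.873 mg/L

After input A: C = (0.518·0.25 + 0.023·20) / 0.541 = 1.09 mg/L.
After input B: C = (0.541·1.09 + 0.0167·0.089) / 0.5577 = 1.06 mg/L.
After input C: C = (0.5577·1.06 + 0.13·0.07) / 0.6877 = 0.8726 mg/L.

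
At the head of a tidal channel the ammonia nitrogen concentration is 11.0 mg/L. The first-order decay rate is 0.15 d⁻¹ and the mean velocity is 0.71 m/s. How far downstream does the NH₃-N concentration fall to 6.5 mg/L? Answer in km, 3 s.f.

From C = C₀·e^(−kt), t = ln(C₀/C)/k = ln(11.0/6.5)/0.15 = 0.5261/0.15 = 3.507 d.
Distance = v·t = 0.71 m/s × 3.03e+05 s = 2.152e+05 m = 215.2 km.

215 km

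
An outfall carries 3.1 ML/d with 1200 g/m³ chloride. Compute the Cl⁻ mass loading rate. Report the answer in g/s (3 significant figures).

43.1 g/s

3.1 ML/d = 0.03588 m³/s.
Mass flux = Q·C = 0.03588 m³/s × 1200 g/m³ = 43.06 g/s.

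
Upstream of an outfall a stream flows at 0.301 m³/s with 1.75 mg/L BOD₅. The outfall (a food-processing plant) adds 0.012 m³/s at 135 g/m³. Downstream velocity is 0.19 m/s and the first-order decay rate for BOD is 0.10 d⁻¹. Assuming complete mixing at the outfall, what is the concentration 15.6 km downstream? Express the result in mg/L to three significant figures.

6.24 mg/L

After complete mixing, C₀ = (0.012·135 + 0.301·1.75) / 0.313 = 6.859 mg/L.
Travel time t = 1.56e+04 m / 0.19 m/s = 8.211e+04 s = 0.9503 d.
C = 6.859·exp(−0.10·0.9503) = 6.859·0.9093 = 6.237 mg/L.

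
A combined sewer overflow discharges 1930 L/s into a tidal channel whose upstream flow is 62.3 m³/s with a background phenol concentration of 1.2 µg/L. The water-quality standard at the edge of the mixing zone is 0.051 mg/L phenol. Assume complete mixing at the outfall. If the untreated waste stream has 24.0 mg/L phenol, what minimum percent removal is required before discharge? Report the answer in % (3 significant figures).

93.1 %

1930 L/s = 1.93 m³/s.
1.2 µg/L = 0.0012 mg/L.
Mass balance: 0.051·64.23 = 1.93·Cₑ + 62.3·0.0012.
Cₑ = (3.276 − 0.07476) / 1.93 = 1.659 mg/L.
Required removal = 1 − 1.659/24.0 = 93.09 %.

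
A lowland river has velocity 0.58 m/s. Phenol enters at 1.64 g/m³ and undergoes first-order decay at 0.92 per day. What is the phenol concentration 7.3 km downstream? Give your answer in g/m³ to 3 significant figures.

Travel time t = 7.3 km / 0.58 m/s = 7300/0.58 = 1.259e+04 s = 0.1457 d.
First-order decay: C = 1.64·exp(−0.92·0.1457) = 1.64·0.8746 = 1.434 g/m³.

1.43 g/m³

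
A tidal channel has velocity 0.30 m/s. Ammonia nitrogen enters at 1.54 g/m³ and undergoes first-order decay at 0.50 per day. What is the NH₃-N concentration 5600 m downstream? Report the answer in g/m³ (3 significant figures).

1.38 g/m³

Travel time t = 5600 m / 0.30 m/s = 5600/0.30 = 1.867e+04 s = 0.216 d.
First-order decay: C = 1.54·exp(−0.50·0.216) = 1.54·0.8976 = 1.382 g/m³.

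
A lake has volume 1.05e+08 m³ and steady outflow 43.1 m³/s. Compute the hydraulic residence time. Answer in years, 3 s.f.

Q = 43.1 m³/s × 3.156e+07 s/yr = 1.36e+09 m³/yr.
Hydraulic residence time τ = V/Q = 1.05e+08/1.36e+09 = 0.0772 yr.

0.0772 yr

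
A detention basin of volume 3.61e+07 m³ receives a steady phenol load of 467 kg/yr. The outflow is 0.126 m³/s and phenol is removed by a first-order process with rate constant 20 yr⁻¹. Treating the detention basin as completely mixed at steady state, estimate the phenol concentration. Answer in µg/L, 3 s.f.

0.643 µg/L

Outflow Q = 0.126 m³/s × 3.156e+07 s/yr = 3.976e+06 m³/yr.
Steady-state CSTR mass balance: W = Q·C + k·V·C, so C = W/(Q + kV).
Q + kV = 3.976e+06 + 20·3.61e+07 = 7.26e+08 m³/yr.
C = 467/7.26e+08 = 6.433e-07 kg/m³ = 0.0006433 mg/L = 0.6433 µg/L.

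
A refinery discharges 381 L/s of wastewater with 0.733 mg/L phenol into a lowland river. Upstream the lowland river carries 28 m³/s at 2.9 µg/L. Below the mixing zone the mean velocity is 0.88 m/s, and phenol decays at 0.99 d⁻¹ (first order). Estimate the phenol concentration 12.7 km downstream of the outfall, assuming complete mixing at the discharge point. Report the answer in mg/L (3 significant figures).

381 L/s = 0.381 m³/s.
2.9 µg/L = 0.0029 mg/L.
After complete mixing, C₀ = (0.381·0.733 + 28·0.0029) / 28.38 = 0.0127 mg/L.
Travel time t = 1.27e+04 m / 0.88 m/s = 1.443e+04 s = 0.167 d.
C = 0.0127·exp(−0.99·0.167) = 0.0127·0.8476 = 0.01077 mg/L.

0.0108 mg/L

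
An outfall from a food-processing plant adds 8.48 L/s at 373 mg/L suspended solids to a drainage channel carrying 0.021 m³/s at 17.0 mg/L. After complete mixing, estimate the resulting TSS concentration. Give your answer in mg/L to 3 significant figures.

8.48 L/s = 0.00848 m³/s.
By mass balance at complete mixing, C = (0.00848·373 + 0.021·17) / (0.00848 + 0.021) = 3.52/0.02948 = 119.4 mg/L.

119 mg/L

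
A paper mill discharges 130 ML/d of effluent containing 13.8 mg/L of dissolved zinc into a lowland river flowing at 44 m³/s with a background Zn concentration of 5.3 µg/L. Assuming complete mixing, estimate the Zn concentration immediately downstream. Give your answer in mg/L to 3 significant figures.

0.461 mg/L

130 ML/d = 1.505 m³/s.
5.3 µg/L = 0.0053 mg/L.
Flow-weighted mixing gives C = (1.505·13.8 + 44·0.0053) / (1.505 + 44) = 21/45.5 = 0.4614 mg/L.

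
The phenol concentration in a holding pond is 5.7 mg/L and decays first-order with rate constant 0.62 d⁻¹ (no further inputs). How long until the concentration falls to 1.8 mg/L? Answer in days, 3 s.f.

1.86 d

t = ln(C₀/C)/k = ln(5.7/1.8)/0.62 = 1.153/0.62 = 1.859 d.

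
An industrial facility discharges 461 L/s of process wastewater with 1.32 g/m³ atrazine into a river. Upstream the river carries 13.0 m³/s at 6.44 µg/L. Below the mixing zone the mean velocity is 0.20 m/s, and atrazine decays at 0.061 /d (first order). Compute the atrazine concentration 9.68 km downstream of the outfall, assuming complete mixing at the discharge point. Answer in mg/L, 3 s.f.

461 L/s = 0.461 m³/s.
6.44 µg/L = 0.00644 mg/L.
After complete mixing, C₀ = (0.461·1.32 + 13·0.00644) / 13.46 = 0.05143 mg/L.
Travel time t = 9680 m / 0.20 m/s = 4.84e+04 s = 0.5602 d.
C = 0.05143·exp(−0.061·0.5602) = 0.05143·0.9664 = 0.0497 mg/L.

0.0497 mg/L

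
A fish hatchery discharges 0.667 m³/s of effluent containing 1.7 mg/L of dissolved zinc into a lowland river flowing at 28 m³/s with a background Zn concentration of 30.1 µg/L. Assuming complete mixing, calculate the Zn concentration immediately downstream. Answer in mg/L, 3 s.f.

30.1 µg/L = 0.0301 mg/L.
Conservation of mass across the mixing zone: C = (0.667·1.7 + 28·0.0301) / (0.667 + 28) = 1.977/28.67 = 0.06895 mg/L.

0.0690 mg/L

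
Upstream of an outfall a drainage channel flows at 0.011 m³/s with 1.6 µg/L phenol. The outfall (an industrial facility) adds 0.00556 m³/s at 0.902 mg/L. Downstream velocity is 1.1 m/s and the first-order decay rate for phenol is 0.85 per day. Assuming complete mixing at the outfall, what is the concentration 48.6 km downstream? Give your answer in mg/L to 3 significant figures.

0.197 mg/L

1.6 µg/L = 0.0016 mg/L.
After complete mixing, C₀ = (0.00556·0.902 + 0.011·0.0016) / 0.01656 = 0.3039 mg/L.
Travel time t = 4.86e+04 m / 1.1 m/s = 4.418e+04 s = 0.5114 d.
C = 0.3039·exp(−0.85·0.5114) = 0.3039·0.6475 = 0.1968 mg/L.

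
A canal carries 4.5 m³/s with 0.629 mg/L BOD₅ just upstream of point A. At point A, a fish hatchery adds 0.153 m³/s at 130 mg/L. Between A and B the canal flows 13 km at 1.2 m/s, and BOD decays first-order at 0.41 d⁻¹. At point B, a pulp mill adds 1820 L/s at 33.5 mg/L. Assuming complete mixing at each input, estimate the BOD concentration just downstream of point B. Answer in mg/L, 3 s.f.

12.8 mg/L

After input A: C = (4.5·0.629 + 0.153·130) / 4.653 = 4.883 mg/L.
Over the 13 km reach to input B (t = 1.083e+04 s = 0.1254 d), decay gives C = 4.883·exp(−0.41·0.1254) = 4.638 mg/L.
1820 L/s = 1.82 m³/s.
After input B: C = (4.653·4.638 + 1.82·33.5) / 6.473 = 12.75 mg/L.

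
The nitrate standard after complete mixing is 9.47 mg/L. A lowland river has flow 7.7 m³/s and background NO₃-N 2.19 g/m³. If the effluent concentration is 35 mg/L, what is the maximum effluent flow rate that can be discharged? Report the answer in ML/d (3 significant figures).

190 ML/d

Mass balance at complete mixing: C_std·(Q_w + Q_r) = Q_w·C_e + Q_r·C_b.
Rearranging, Q_w = Q_r·(C_std − C_b)/(C_e − C_std) = 7.7·(9.47 − 2.19) / (35 − 9.47) = 2.196 m³/s.
= 189.7 ML/d.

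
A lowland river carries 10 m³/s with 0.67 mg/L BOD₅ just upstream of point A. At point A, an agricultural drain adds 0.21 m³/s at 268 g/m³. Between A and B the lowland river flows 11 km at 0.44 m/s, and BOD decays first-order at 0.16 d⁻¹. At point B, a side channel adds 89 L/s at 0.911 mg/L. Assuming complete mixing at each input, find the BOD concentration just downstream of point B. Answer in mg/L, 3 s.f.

After input A: C = (10·0.67 + 0.21·268) / 10.21 = 6.168 mg/L.
Over the 11 km reach to input B (t = 2.5e+04 s = 0.2894 d), decay gives C = 6.168·exp(−0.16·0.2894) = 5.889 mg/L.
89 L/s = 0.089 m³/s.
After input B: C = (10.21·5.889 + 0.089·0.911) / 10.3 = 5.846 mg/L.

5.85 mg/L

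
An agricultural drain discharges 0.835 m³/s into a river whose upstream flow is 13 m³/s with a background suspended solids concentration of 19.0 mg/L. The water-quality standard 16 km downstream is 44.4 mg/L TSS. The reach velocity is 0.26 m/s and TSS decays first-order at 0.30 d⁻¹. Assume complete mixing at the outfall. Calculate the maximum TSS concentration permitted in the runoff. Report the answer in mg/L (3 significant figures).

Travel time to the compliance point: t = 1.6e+04/0.26 = 6.154e+04 s = 0.7123 d; decay factor exp(−0.30·0.7123) = 0.8076.
So the concentration just after mixing may be at most 44.4/0.8076 = 54.98 mg/L.
Mass balance: 54.98·13.84 = 0.835·Cₑ + 13·19.
Cₑ = (760.6 − 247) / 0.835 = 615.1 mg/L.

615 mg/L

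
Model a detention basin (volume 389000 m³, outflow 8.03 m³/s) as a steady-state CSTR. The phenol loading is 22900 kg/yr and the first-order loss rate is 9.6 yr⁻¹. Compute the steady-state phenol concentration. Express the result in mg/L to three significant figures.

Outflow Q = 8.03 m³/s × 3.156e+07 s/yr = 2.534e+08 m³/yr.
Steady-state CSTR mass balance: W = Q·C + k·V·C, so C = W/(Q + kV).
Q + kV = 2.534e+08 + 9.6·389000 = 2.571e+08 m³/yr.
C = 22900/2.571e+08 = 8.906e-05 kg/m³ = 0.08906 mg/L.

0.0891 mg/L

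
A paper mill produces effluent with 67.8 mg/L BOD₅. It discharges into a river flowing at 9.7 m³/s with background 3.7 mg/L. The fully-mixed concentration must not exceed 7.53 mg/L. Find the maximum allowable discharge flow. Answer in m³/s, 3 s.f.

0.616 m³/s

Mass balance at complete mixing: C_std·(Q_w + Q_r) = Q_w·C_e + Q_r·C_b.
Rearranging, Q_w = Q_r·(C_std − C_b)/(C_e − C_std) = 9.7·(7.53 − 3.7) / (67.8 − 7.53) = 0.6164 m³/s.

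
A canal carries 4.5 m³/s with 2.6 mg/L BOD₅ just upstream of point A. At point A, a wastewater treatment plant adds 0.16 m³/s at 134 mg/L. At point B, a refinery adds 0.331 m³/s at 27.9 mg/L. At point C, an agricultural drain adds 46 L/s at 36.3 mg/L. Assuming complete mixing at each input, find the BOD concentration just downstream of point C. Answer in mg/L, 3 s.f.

After input A: C = (4.5·2.6 + 0.16·134) / 4.66 = 7.112 mg/L.
After input B: C = (4.66·7.112 + 0.331·27.9) / 4.991 = 8.49 mg/L.
46 L/s = 0.046 m³/s.
After input C: C = (4.991·8.49 + 0.046·36.3) / 5.037 = 8.744 mg/L.

8.74 mg/L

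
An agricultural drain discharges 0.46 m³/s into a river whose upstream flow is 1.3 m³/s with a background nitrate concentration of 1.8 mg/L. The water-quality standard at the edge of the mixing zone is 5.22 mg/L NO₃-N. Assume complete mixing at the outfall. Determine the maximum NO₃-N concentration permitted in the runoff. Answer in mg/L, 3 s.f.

Mass balance: 5.22·1.76 = 0.46·Cₑ + 1.3·1.8.
Cₑ = (9.187 − 2.34) / 0.46 = 14.89 mg/L.

14.9 mg/L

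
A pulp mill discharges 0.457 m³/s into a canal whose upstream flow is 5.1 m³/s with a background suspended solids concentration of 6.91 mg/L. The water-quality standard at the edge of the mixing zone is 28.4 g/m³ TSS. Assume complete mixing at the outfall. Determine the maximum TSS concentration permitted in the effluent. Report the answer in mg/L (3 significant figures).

268 mg/L

Mass balance: 28.4·5.557 = 0.457·Cₑ + 5.1·6.91.
Cₑ = (157.8 − 35.24) / 0.457 = 268.2 mg/L.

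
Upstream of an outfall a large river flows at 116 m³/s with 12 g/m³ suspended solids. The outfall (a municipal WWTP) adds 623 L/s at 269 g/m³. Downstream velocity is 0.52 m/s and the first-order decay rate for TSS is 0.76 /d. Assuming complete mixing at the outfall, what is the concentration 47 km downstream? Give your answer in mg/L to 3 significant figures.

623 L/s = 0.623 m³/s.
After complete mixing, C₀ = (0.623·269 + 116·12) / 116.6 = 13.37 mg/L.
Travel time t = 4.7e+04 m / 0.52 m/s = 9.038e+04 s = 1.046 d.
C = 13.37·exp(−0.76·1.046) = 13.37·0.4516 = 6.039 mg/L.

6.04 mg/L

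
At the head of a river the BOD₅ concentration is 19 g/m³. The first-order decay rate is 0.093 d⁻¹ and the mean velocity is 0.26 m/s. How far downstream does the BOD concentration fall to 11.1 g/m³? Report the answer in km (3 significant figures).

130 km

From C = C₀·e^(−kt), t = ln(C₀/C)/k = ln(19/11.1)/0.093 = 0.5375/0.093 = 5.78 d.
Distance = v·t = 0.26 m/s × 4.993e+05 s = 1.298e+05 m = 129.8 km.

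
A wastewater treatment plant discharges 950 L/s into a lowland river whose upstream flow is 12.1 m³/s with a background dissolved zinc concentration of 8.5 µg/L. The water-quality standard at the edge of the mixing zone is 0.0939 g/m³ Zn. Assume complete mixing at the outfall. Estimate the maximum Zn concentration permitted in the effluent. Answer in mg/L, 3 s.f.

1.18 mg/L

950 L/s = 0.95 m³/s.
8.5 µg/L = 0.0085 mg/L.
Mass balance: 0.0939·13.05 = 0.95·Cₑ + 12.1·0.0085.
Cₑ = (1.225 − 0.1029) / 0.95 = 1.182 mg/L.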